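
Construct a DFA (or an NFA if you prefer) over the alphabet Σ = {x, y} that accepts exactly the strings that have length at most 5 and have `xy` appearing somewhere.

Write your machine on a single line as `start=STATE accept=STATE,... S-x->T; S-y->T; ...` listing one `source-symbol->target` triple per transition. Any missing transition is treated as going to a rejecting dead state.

start=s0; accept=s4,s7,s10,s13; s0-x->s1; s0-y->s2; s1-x->s3; s1-y->s4; s2-x->s3; s2-y->s5; s3-x->s6; s3-y->s7; s4-x->s7; s4-y->s7; s5-x->s6; s5-y->s8; s6-x->s9; s6-y->s10; s7-x->s10; s7-y->s10; s8-x->s9; s8-y->s11; s9-x->s12; s9-y->s13; s10-x->s13; s10-y->s13; s11-x->s12; s11-y->s14; s12-x->s15; s12-y->s16; s13-x->s16; s13-y->s16; s14-x->s15; s14-y->s17; s15-x->s15; s15-y->s16; s16-x->s16; s16-y->s16; s17-x->s15; s17-y->s17

Handle the two conditions separately and then intersect. One (7 states) tracks the input length, saturating at 6; the other (3 states) tracks whether and how much of `xy` has been seen. Each combined state is a pair, one component from each; accept when both components accept.
18 states suffice.
          x    y  
>  s0     s1   s2 
   s1     s3   s4 
   s2     s3   s5 
   s3     s6   s7 
 * s4     s7   s7 
   s5     s6   s8 
   s6     s9  s10 
 * s7    s10  s10 
   s8     s9  s11 
   s9    s12  s13 
 * s10   s13  s13 
   s11   s12  s14 
   s12   s15  s16 
 * s13   s16  s16 
   s14   s15  s17 
   s15   s15  s16 
   s16   s16  s16 
   s17   s15  s17 
(> = start, * = accepting)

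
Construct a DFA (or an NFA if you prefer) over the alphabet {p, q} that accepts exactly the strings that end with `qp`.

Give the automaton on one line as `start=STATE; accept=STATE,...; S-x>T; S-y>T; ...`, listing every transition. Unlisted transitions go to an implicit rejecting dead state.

Let each state record the length of the longest suffix of the input read so far that is also a prefix of `qp`. S1 means the last symbol is `q`; S2 means the last 2 symbols are `qp`. Accept only at S2, where the string currently ends in `qp`.
3 states suffice.
        p   q  
>  S0   S0  S1 
   S1   S2  S1 
 * S2   S0  S1 
(> = start, * = accepting)

start=S0; accept=S2; S0-p>S0; S0-q>S1; S1-p>S2; S1-q>S1; S2-p>S0; S2-q>S1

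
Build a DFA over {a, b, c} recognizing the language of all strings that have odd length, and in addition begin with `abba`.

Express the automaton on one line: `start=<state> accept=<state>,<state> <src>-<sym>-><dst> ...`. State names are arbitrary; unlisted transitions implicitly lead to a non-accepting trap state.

start=S0 accept=S7 S0-a->S1 S0-b->S2 S0-c->S2 S1-a->S3 S1-b->S4 S1-c->S3 S2-a->S3 S2-b->S3 S2-c->S3 S3-a->S2 S3-b->S2 S3-c->S2 S4-a->S2 S4-b->S5 S4-c->S2 S5-a->S6 S5-b->S3 S5-c->S3 S6-a->S7 S6-b->S7 S6-c->S7 S7-a->S6 S7-b->S6 S7-c->S6

Handle the two conditions separately and then intersect. One (2 states) tracks the input length modulo 2; the other (6 states) tracks whether the input so far still matches the prefix `abba`. Each combined state is a pair, one component from each; accept when both components accept.
8 states suffice.
        a   b   c  
>  S0   S1  S2  S2 
   S1   S3  S4  S3 
   S2   S3  S3  S3 
   S3   S2  S2  S2 
   S4   S2  S5  S2 
   S5   S6  S3  S3 
   S6   S7  S7  S7 
 * S7   S6  S6  S6 
(> = start, * = accepting)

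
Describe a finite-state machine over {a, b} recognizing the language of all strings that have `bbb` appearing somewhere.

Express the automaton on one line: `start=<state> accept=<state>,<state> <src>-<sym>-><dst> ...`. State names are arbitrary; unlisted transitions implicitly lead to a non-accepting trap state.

start=q0 accept=q3 q0-a->q0 q0-b->q1 q1-a->q0 q1-b->q2 q2-a->q0 q2-b->q3 q3-a->q3 q3-b->q3

States q0..q2 record the length of the longest prefix of `bbb` that matches the current input suffix. Reaching q3 means `bbb` has been seen, and we stay there forever. Accept from q3.
With 4 states:
        a   b  
>  q0   q0  q1 
   q1   q0  q2 
   q2   q0  q3 
 * q3   q3  q3 
(> = start, * = accepting)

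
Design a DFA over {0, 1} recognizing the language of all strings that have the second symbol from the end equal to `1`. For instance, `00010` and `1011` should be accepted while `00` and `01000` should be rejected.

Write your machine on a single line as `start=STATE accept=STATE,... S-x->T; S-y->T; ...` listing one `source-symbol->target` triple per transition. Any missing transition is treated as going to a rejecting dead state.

Because acceptance depends on a position counted from the end, the machine has to buffer the most recent 2 symbols. Make each state the string of the last up-to-2 symbols read; on input `x` shift the window left and append `x`. Accept when the buffered window has length 2 and begins with `1`.
A 7-state machine:
        0   1  
>  S0   S1  S2 
   S1   S3  S4 
   S2   S5  S6 
   S3   S3  S4 
   S4   S5  S6 
 * S5   S3  S4 
 * S6   S5  S6 
(> = start, * = accepting)

start=S0; accept=S5,S6; S0-0->S1; S0-1->S2; S1-0->S3; S1-1->S4; S2-0->S5; S2-1->S6; S3-0->S3; S3-1->S4; S4-0->S5; S4-1->S6; S5-0->S3; S5-1->S4; S6-0->S5; S6-1->S6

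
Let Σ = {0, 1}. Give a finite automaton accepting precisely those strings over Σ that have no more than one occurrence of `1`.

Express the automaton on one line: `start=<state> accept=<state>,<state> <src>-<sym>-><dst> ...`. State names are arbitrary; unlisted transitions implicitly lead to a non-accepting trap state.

Only the number of `1`s matters, and only up to 2. Make a chain s0 → s1 → s2 advanced by each `1` (with s2 absorbing); every other symbol self-loops. The accepting set is {s0, s1}.
With 3 states:
        0   1  
>* s0   s0  s1 
 * s1   s1  s2 
   s2   s2  s2 
(> = start, * = accepting)

start=s0 accept=s0,s1 s0-0->s0 s0-1->s1 s1-0->s1 s1-1->s2 s2-0->s2 s2-1->s2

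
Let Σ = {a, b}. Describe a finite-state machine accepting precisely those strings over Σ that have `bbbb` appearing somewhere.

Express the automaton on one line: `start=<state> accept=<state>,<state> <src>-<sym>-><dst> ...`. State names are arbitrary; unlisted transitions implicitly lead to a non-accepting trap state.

Track how much of `bbbb` has been matched so far: state s0 is no progress, s4 is the absorbing accept state reached once `bbbb` has occurred. Intermediate states record partial matches; on a mismatch, fall back to the longest reusable overlap.
        a   b  
>  s0   s0  s1 
   s1   s0  s2 
   s2   s0  s3 
   s3   s0  s4 
 * s4   s4  s4 
(> = start, * = accepting)

start=s0 accept=s4 s0-a->s0 s0-b->s1 s1-a->s0 s1-b->s2 s2-a->s0 s2-b->s3 s3-a->s0 s3-b->s4 s4-a->s4 s4-b->s4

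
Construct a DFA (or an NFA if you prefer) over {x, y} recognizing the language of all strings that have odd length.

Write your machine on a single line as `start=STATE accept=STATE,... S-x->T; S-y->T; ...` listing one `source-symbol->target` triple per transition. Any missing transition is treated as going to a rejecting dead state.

start=A; accept=B; A-x->B; A-y->B; B-x->A; B-y->A

Only the length mod 2 matters, so use a 2-cycle: from any state, every input symbol moves to the next state, wrapping B back to A. Mark B accepting.
       x  y 
>  A   B  B 
 * B   A  A 
(> = start, * = accepting)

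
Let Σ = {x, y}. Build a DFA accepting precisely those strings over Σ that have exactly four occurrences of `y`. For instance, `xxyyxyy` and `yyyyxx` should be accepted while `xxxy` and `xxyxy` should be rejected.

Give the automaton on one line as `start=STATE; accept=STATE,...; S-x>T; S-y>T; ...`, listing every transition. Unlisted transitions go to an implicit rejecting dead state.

start=q0; accept=q4; q0-x>q0; q0-y>q1; q1-x>q1; q1-y>q2; q2-x>q2; q2-y>q3; q3-x>q3; q3-y>q4; q4-x>q4; q4-y>q5; q5-x>q5; q5-y>q5

Only the number of `y`s matters, and only up to 5. Make a chain q0 → q1 → q2 → q3 → q4 → q5 advanced by each `y` (with q5 absorbing); every other symbol self-loops. The accepting set is {q4}.
A 6-state machine:
        x   y  
>  q0   q0  q1 
   q1   q1  q2 
   q2   q2  q3 
   q3   q3  q4 
 * q4   q4  q5 
   q5   q5  q5 
(> = start, * = accepting)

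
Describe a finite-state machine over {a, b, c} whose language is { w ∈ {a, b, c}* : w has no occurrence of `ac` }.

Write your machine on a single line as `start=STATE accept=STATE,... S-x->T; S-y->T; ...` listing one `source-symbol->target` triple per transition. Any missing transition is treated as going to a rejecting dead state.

This is the complement of 'contains `ac`'. Use the same substring-matching states — S0 through S2 holding how much of `ac` has just been matched — but flip the accepting set: everything except the trap S2 accepts.
        a   b   c  
>* S0   S1  S0  S0 
 * S1   S1  S0  S2 
   S2   S2  S2  S2 
(> = start, * = accepting)

start=S0; accept=S0,S1; S0-a->S1; S0-b->S0; S0-c->S0; S1-a->S1; S1-b->S0; S1-c->S2; S2-a->S2; S2-b->S2; S2-c->S2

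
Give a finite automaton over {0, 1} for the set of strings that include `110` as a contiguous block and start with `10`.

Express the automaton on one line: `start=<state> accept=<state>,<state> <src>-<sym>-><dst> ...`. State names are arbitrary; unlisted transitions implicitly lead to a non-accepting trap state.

Handle the two conditions separately and then intersect. One (4 states) tracks whether and how much of `110` has been seen; the other (4 states) tracks whether the input so far still matches the prefix `10`. Each combined state is a pair, one component from each; accept when both components accept. Minimizing collapses redundant product states.
        0   1  
>  q0   q1  q2 
   q1   q1  q1 
   q2   q3  q1 
   q3   q3  q4 
   q4   q3  q5 
   q5   q6  q5 
 * q6   q6  q6 
(> = start, * = accepting)

start=q0 accept=q6 q0-0->q1 q0-1->q2 q1-0->q1 q1-1->q1 q2-0->q3 q2-1->q1 q3-0->q3 q3-1->q4 q4-0->q3 q4-1->q5 q5-0->q6 q5-1->q5 q6-0->q6 q6-1->q6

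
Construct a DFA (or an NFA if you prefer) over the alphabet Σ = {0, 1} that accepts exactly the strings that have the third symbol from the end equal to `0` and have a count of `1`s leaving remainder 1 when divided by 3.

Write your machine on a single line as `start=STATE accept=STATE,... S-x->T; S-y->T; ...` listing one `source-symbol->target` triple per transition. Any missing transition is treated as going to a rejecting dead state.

Build one automaton per condition and run them in lockstep. The first has 15 states tracking the last 3 symbols read; the second has 3 states tracking the count of `1`s modulo 3. A product state is a pair (one from each), accepting exactly when both do. Equivalent product states are then merged.
          0    1  
>  q0     q1   q2 
   q1     q3   q4 
   q2     q5   q6 
   q3     q3   q7 
   q4     q8   q6 
   q5     q9   q6 
   q6    q10   q0 
 * q7     q8   q6 
 * q8     q9   q6 
   q9    q11   q6 
   q10   q10  q12 
 * q11   q11   q6 
   q12    q1  q13 
 * q13    q5   q6 
(> = start, * = accepting)

start=q0; accept=q7,q8,q11,q13; q0-0->q1; q0-1->q2; q1-0->q3; q1-1->q4; q2-0->q5; q2-1->q6; q3-0->q3; q3-1->q7; q4-0->q8; q4-1->q6; q5-0->q9; q5-1->q6; q6-0->q10; q6-1->q0; q7-0->q8; q7-1->q6; q8-0->q9; q8-1->q6; q9-0->q11; q9-1->q6; q10-0->q10; q10-1->q12; q11-0->q11; q11-1->q6; q12-0->q1; q12-1->q13; q13-0->q5; q13-1->q6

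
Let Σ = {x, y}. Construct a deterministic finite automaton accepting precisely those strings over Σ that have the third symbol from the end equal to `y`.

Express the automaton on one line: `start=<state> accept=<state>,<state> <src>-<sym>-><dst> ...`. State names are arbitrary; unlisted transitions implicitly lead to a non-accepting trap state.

A DFA must remember the last 3 symbols (since which symbol is third-to-last isn't known until the input ends). Use one state per possible window of the last ≤3 symbols; accept from those whose window starts with `y`.
15 states suffice.
          x    y  
>  q0     q1   q2 
   q1     q3   q4 
   q2     q5   q6 
   q3     q7   q8 
   q4     q9  q10 
   q5    q11  q12 
   q6    q13  q14 
   q7     q7   q8 
   q8     q9  q10 
   q9    q11  q12 
   q10   q13  q14 
 * q11    q7   q8 
 * q12    q9  q10 
 * q13   q11  q12 
 * q14   q13  q14 
(> = start, * = accepting)

start=q0 accept=q11,q12,q13,q14 q0-x->q1 q0-y->q2 q1-x->q3 q1-y->q4 q2-x->q5 q2-y->q6 q3-x->q7 q3-y->q8 q4-x->q9 q4-y->q10 q5-x->q11 q5-y->q12 q6-x->q13 q6-y->q14 q7-x->q7 q7-y->q8 q8-x->q9 q8-y->q10 q9-x->q11 q9-y->q12 q10-x->q13 q10-y->q14 q11-x->q7 q11-y->q8 q12-x->q9 q12-y->q10 q13-x->q11 q13-y->q12 q14-x->q13 q14-y->q14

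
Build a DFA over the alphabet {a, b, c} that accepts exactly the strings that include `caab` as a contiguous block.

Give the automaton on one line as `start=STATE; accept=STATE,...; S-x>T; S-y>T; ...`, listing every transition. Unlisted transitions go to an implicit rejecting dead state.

States s0..s3 record the length of the longest prefix of `caab` that matches the current input suffix. Reaching s4 means `caab` has been seen, and we stay there forever. Accept from s4.
        a   b   c  
>  s0   s0  s0  s1 
   s1   s2  s0  s1 
   s2   s3  s0  s1 
   s3   s0  s4  s1 
 * s4   s4  s4  s4 
(> = start, * = accepting)

start=s0; accept=s4; s0-a>s0; s0-b>s0; s0-c>s1; s1-a>s2; s1-b>s0; s1-c>s1; s2-a>s3; s2-b>s0; s2-c>s1; s3-a>s0; s3-b>s4; s3-c>s1; s4-a>s4; s4-b>s4; s4-c>s4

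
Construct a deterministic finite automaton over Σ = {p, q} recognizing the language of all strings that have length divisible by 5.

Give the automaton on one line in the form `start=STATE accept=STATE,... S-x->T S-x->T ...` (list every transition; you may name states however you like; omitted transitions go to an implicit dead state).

start=S0 accept=S0 S0-p->S1 S0-q->S1 S1-p->S2 S1-q->S2 S2-p->S3 S2-q->S3 S3-p->S4 S3-q->S4 S4-p->S0 S4-q->S0

Only the length mod 5 matters, so use a 5-cycle: from any state, every input symbol moves to the next state, wrapping S4 back to S0. Mark S0 accepting.
5 states suffice.
        p   q  
>* S0   S1  S1 
   S1   S2  S2 
   S2   S3  S3 
   S3   S4  S4 
   S4   S0  S0 
(> = start, * = accepting)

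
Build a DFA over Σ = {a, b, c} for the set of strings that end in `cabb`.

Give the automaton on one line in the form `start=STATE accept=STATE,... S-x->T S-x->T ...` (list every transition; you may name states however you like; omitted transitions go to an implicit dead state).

Let each state record the length of the longest suffix of the input read so far that is also a prefix of `cabb`. q1 means the last symbol is `c`; q2 means the last 2 symbols are `ca`; q3 means the last 3 symbols are `cab`; q4 means the last 4 symbols are `cabb`. Accept only at q4, where the string currently ends in `cabb`.
5 states suffice.
        a   b   c  
>  q0   q0  q0  q1 
   q1   q2  q0  q1 
   q2   q0  q3  q1 
   q3   q0  q4  q1 
 * q4   q0  q0  q1 
(> = start, * = accepting)

start=q0 accept=q4 q0-a->q0 q0-b->q0 q0-c->q1 q1-a->q2 q1-b->q0 q1-c->q1 q2-a->q0 q2-b->q3 q2-c->q1 q3-a->q0 q3-b->q4 q3-c->q1 q4-a->q0 q4-b->q0 q4-c->q1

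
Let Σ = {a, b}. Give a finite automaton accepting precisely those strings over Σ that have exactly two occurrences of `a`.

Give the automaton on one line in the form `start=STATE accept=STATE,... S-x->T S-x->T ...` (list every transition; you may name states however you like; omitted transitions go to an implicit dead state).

start=q0 accept=q2 q0-a->q1 q0-b->q0 q1-a->q2 q1-b->q1 q2-a->q3 q2-b->q2 q3-a->q3 q3-b->q3

Only the number of `a`s matters, and only up to 3. Make a chain q0 → q1 → q2 → q3 advanced by each `a` (with q3 absorbing); every other symbol self-loops. The accepting set is {q2}.
A 4-state machine:
        a   b  
>  q0   q1  q0 
   q1   q2  q1 
 * q2   q3  q2 
   q3   q3  q3 
(> = start, * = accepting)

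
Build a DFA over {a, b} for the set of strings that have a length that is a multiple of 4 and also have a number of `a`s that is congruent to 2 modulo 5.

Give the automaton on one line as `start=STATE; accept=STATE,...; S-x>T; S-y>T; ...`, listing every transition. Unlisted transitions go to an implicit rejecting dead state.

start=S0; accept=S12; S0-a>S1; S0-b>S2; S1-a>S3; S1-b>S4; S2-a>S4; S2-b>S5; S3-a>S6; S3-b>S7; S4-a>S7; S4-b>S8; S5-a>S8; S5-b>S9; S6-a>S10; S6-b>S11; S7-a>S11; S7-b>S12; S8-a>S12; S8-b>S13; S9-a>S13; S9-b>S0; S10-a>S2; S10-b>S14; S11-a>S14; S11-b>S15; S12-a>S15; S12-b>S16; S13-a>S16; S13-b>S1; S14-a>S5; S14-b>S17; S15-a>S17; S15-b>S18; S16-a>S18; S16-b>S3; S17-a>S9; S17-b>S19; S18-a>S19; S18-b>S6; S19-a>S0; S19-b>S10

Handle the two conditions separately and then intersect. One (4 states) tracks the input length modulo 4; the other (5 states) tracks the count of `a`s modulo 5. Each combined state is a pair, one component from each; accept when both components accept.
20 states suffice.
          a    b  
>  S0     S1   S2 
   S1     S3   S4 
   S2     S4   S5 
   S3     S6   S7 
   S4     S7   S8 
   S5     S8   S9 
   S6    S10  S11 
   S7    S11  S12 
   S8    S12  S13 
   S9    S13   S0 
   S10    S2  S14 
   S11   S14  S15 
 * S12   S15  S16 
   S13   S16   S1 
   S14    S5  S17 
   S15   S17  S18 
   S16   S18   S3 
   S17    S9  S19 
   S18   S19   S6 
   S19    S0  S10 
(> = start, * = accepting)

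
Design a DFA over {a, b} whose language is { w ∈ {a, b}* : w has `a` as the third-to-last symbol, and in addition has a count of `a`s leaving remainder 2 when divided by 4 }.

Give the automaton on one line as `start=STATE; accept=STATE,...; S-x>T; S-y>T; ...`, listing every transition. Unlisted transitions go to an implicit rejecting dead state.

start=q0; accept=q5,q6,q9,q14; q0-a>q1; q0-b>q0; q1-a>q2; q1-b>q3; q2-a>q4; q2-b>q5; q3-a>q6; q3-b>q7; q4-a>q8; q4-b>q4; q5-a>q4; q5-b>q9; q6-a>q4; q6-b>q10; q7-a>q11; q7-b>q7; q8-a>q12; q8-b>q0; q9-a>q4; q9-b>q13; q10-a>q4; q10-b>q9; q11-a>q4; q11-b>q10; q12-a>q14; q12-b>q3; q13-a>q4; q13-b>q13; q14-a>q4; q14-b>q5

Run two small machines in parallel and take their product. One (15 states) tracks the last 3 symbols read; the other (4 states) tracks the count of `a`s modulo 4. Each combined state is a pair, one component from each; accept when both components accept. Minimizing collapses redundant product states.
15 states suffice.
          a    b  
>  q0     q1   q0 
   q1     q2   q3 
   q2     q4   q5 
   q3     q6   q7 
   q4     q8   q4 
 * q5     q4   q9 
 * q6     q4  q10 
   q7    q11   q7 
   q8    q12   q0 
 * q9     q4  q13 
   q10    q4   q9 
   q11    q4  q10 
   q12   q14   q3 
   q13    q4  q13 
 * q14    q4   q5 
(> = start, * = accepting)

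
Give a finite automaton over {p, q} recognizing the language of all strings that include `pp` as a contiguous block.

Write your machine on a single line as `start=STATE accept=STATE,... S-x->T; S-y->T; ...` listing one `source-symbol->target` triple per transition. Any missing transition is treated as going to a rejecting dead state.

start=S0; accept=S2; S0-p->S1; S0-q->S0; S1-p->S2; S1-q->S0; S2-p->S2; S2-q->S2

Track how much of `pp` has been matched so far: state S0 is no progress, S2 is the absorbing accept state reached once `pp` has occurred. Intermediate states record partial matches; on a mismatch, fall back to the longest reusable overlap.
3 states suffice.
        p   q  
>  S0   S1  S0 
   S1   S2  S0 
 * S2   S2  S2 
(> = start, * = accepting)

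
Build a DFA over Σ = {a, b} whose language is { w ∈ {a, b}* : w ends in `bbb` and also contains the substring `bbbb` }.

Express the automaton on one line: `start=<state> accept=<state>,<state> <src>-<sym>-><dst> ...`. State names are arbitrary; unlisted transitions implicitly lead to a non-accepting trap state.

start=q0 accept=q4 q0-a->q0 q0-b->q1 q1-a->q0 q1-b->q2 q2-a->q0 q2-b->q3 q3-a->q0 q3-b->q4 q4-a->q5 q4-b->q4 q5-a->q5 q5-b->q6 q6-a->q5 q6-b->q7 q7-a->q5 q7-b->q4

Run two small machines in parallel and take their product. The first has 4 states tracking how much of the suffix `bbb` has currently been matched; the second has 5 states tracking whether and how much of `bbbb` has been seen. A product state is a pair (one from each), accepting exactly when both do.
8 states suffice.
        a   b  
>  q0   q0  q1 
   q1   q0  q2 
   q2   q0  q3 
   q3   q0  q4 
 * q4   q5  q4 
   q5   q5  q6 
   q6   q5  q7 
   q7   q5  q4 
(> = start, * = accepting)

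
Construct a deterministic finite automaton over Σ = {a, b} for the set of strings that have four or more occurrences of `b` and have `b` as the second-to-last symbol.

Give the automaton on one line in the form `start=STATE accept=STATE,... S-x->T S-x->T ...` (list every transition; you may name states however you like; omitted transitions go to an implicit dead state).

start=q0 accept=q5,q7 q0-a->q0 q0-b->q1 q1-a->q1 q1-b->q2 q2-a->q2 q2-b->q3 q3-a->q4 q3-b->q5 q4-a->q4 q4-b->q6 q5-a->q7 q5-b->q5 q6-a->q7 q6-b->q5 q7-a->q4 q7-b->q6

Handle the two conditions separately and then intersect. One (6 states) tracks the count of `b`s, saturating at 5; the other (7 states) tracks the last 2 symbols read. Each combined state is a pair, one component from each; accept when both components accept. After merging equivalent states the machine shrinks.
An 8-state machine:
        a   b  
>  q0   q0  q1 
   q1   q1  q2 
   q2   q2  q3 
   q3   q4  q5 
   q4   q4  q6 
 * q5   q7  q5 
   q6   q7  q5 
 * q7   q4  q6 
(> = start, * = accepting)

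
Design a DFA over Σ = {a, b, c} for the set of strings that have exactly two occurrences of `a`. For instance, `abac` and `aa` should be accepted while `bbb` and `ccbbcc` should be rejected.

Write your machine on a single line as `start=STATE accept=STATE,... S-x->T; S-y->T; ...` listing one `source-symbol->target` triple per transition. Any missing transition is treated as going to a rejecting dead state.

start=S0; accept=S2; S0-a->S1; S0-b->S0; S0-c->S0; S1-a->S2; S1-b->S1; S1-c->S1; S2-a->S3; S2-b->S2; S2-c->S2; S3-a->S3; S3-b->S3; S3-c->S3

Count `a`s, saturating at 3: states S0 through S2 mean 0 through 2 `a`s seen; S3 means more than 2. Each `a` increments (capped at S3); other symbols loop. Accept from {S2}.
        a   b   c  
>  S0   S1  S0  S0 
   S1   S2  S1  S1 
 * S2   S3  S2  S2 
   S3   S3  S3  S3 
(> = start, * = accepting)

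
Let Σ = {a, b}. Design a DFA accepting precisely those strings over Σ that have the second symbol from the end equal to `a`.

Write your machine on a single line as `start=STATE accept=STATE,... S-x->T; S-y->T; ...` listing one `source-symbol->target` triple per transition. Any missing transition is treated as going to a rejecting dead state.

start=s0; accept=s3,s4; s0-a->s1; s0-b->s2; s1-a->s3; s1-b->s4; s2-a->s5; s2-b->s6; s3-a->s3; s3-b->s4; s4-a->s5; s4-b->s6; s5-a->s3; s5-b->s4; s6-a->s5; s6-b->s6

Because acceptance depends on a position counted from the end, the machine has to buffer the most recent 2 symbols. Make each state the string of the last up-to-2 symbols read; on input `x` shift the window left and append `x`. Accept when the buffered window has length 2 and begins with `a`.
        a   b  
>  s0   s1  s2 
   s1   s3  s4 
   s2   s5  s6 
 * s3   s3  s4 
 * s4   s5  s6 
   s5   s3  s4 
   s6   s5  s6 
(> = start, * = accepting)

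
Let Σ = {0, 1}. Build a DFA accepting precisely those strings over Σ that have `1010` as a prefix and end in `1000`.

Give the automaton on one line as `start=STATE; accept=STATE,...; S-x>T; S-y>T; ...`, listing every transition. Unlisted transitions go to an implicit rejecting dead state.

Run two small machines in parallel and take their product. One (6 states) tracks whether the input so far still matches the prefix `1010`; the other (5 states) tracks how much of the suffix `1000` has currently been matched. Each combined state is a pair, one component from each; accept when both components accept.
14 states suffice.
          0    1  
>  s0     s1   s2 
   s1     s1   s3 
   s2     s4   s3 
   s3     s5   s3 
   s4     s6   s7 
   s5     s6   s3 
   s6     s8   s3 
   s7     s9   s3 
   s8     s1   s3 
   s9    s10  s11 
   s10   s12  s11 
   s11    s9  s11 
 * s12   s13  s11 
   s13   s13  s11 
(> = start, * = accepting)

start=s0; accept=s12; s0-0>s1; s0-1>s2; s1-0>s1; s1-1>s3; s2-0>s4; s2-1>s3; s3-0>s5; s3-1>s3; s4-0>s6; s4-1>s7; s5-0>s6; s5-1>s3; s6-0>s8; s6-1>s3; s7-0>s9; s7-1>s3; s8-0>s1; s8-1>s3; s9-0>s10; s9-1>s11; s10-0>s12; s10-1>s11; s11-0>s9; s11-1>s11; s12-0>s13; s12-1>s11; s13-0>s13; s13-1>s11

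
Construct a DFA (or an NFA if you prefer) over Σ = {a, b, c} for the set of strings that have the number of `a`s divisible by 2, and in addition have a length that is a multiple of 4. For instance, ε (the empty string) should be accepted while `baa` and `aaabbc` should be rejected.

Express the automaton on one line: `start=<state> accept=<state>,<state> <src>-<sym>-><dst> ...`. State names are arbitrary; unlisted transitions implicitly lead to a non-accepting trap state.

start=q0 accept=q0 q0-a->q1 q0-b->q2 q0-c->q2 q1-a->q3 q1-b->q4 q1-c->q4 q2-a->q4 q2-b->q3 q2-c->q3 q3-a->q5 q3-b->q6 q3-c->q6 q4-a->q6 q4-b->q5 q4-c->q5 q5-a->q0 q5-b->q7 q5-c->q7 q6-a->q7 q6-b->q0 q6-c->q0 q7-a->q2 q7-b->q1 q7-c->q1

Build one automaton per condition and run them in lockstep. The first has 2 states tracking the count of `a`s modulo 2; the second has 4 states tracking the input length modulo 4. A product state is a pair (one from each), accepting exactly when both do.
An 8-state machine:
        a   b   c  
>* q0   q1  q2  q2 
   q1   q3  q4  q4 
   q2   q4  q3  q3 
   q3   q5  q6  q6 
   q4   q6  q5  q5 
   q5   q0  q7  q7 
   q6   q7  q0  q0 
   q7   q2  q1  q1 
(> = start, * = accepting)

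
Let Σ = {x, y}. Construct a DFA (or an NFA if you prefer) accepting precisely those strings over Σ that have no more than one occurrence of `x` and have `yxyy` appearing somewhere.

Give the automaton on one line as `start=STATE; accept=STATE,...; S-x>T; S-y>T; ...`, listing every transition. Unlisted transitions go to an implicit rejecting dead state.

Run two small machines in parallel and take their product. One (3 states) tracks the count of `x`s, saturating at 2; the other (5 states) tracks whether and how much of `yxyy` has been seen. Each combined state is a pair, one component from each; accept when both components accept. After merging equivalent states the machine shrinks.
6 states suffice.
       x  y 
>  A   B  C 
   B   B  B 
   C   D  C 
   D   B  E 
   E   B  F 
 * F   B  F 
(> = start, * = accepting)

start=A; accept=F; A-x>B; A-y>C; B-x>B; B-y>B; C-x>D; C-y>C; D-x>B; D-y>E; E-x>B; E-y>F; F-x>B; F-y>F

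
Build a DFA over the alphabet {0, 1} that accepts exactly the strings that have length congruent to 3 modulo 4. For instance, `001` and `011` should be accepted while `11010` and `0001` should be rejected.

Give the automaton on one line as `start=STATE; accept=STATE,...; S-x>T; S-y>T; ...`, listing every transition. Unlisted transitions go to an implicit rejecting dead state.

Only the length mod 4 matters, so use a 4-cycle: from any state, every input symbol moves to the next state, wrapping q3 back to q0. Mark q3 accepting.
4 states suffice.
        0   1  
>  q0   q1  q1 
   q1   q2  q2 
   q2   q3  q3 
 * q3   q0  q0 
(> = start, * = accepting)

start=q0; accept=q3; q0-0>q1; q0-1>q1; q1-0>q2; q1-1>q2; q2-0>q3; q2-1>q3; q3-0>q0; q3-1>q0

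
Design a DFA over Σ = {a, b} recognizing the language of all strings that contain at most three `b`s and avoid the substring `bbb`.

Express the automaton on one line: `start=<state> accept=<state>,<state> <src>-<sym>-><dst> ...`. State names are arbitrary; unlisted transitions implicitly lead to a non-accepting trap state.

start=S0 accept=S0,S1,S2,S3,S4,S5,S7,S8,S10 S0-a->S0 S0-b->S1 S1-a->S2 S1-b->S3 S2-a->S2 S2-b->S4 S3-a->S5 S3-b->S6 S4-a->S5 S4-b->S7 S5-a->S5 S5-b->S8 S6-a->S6 S6-b->S9 S7-a->S10 S7-b->S9 S8-a->S10 S8-b->S11 S9-a->S9 S9-b->S9 S10-a->S10 S10-b->S12 S11-a->S13 S11-b->S9 S12-a->S13 S12-b->S11 S13-a->S13 S13-b->S12

Build one automaton per condition and run them in lockstep. One (5 states) tracks the count of `b`s, saturating at 4; the other (4 states) tracks partial matches of the forbidden pattern `bbb`. Each combined state is a pair, one component from each; accept when both components accept.
          a    b  
>* S0     S0   S1 
 * S1     S2   S3 
 * S2     S2   S4 
 * S3     S5   S6 
 * S4     S5   S7 
 * S5     S5   S8 
   S6     S6   S9 
 * S7    S10   S9 
 * S8    S10  S11 
   S9     S9   S9 
 * S10   S10  S12 
   S11   S13   S9 
   S12   S13  S11 
   S13   S13  S12 
(> = start, * = accepting)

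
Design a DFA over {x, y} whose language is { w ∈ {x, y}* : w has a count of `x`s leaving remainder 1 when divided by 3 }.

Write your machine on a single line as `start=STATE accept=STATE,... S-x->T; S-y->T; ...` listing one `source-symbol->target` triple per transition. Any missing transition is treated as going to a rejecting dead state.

Keep the running count of `x`s modulo 3: each `x` advances along the cycle S0 → S1 → S2 → S0 while other symbols loop. Accept at S1.
A 3-state machine:
        x   y  
>  S0   S1  S0 
 * S1   S2  S1 
   S2   S0  S2 
(> = start, * = accepting)

start=S0; accept=S1; S0-x->S1; S0-y->S0; S1-x->S2; S1-y->S1; S2-x->S0; S2-y->S2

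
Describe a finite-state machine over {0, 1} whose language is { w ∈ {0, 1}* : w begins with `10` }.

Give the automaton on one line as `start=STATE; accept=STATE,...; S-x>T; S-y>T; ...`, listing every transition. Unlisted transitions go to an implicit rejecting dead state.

Walk along `10` while the input agrees: from A take `1` to B, and so on. Any deviation drops to the rejecting sink D. Once C is reached the prefix is confirmed and every continuation is accepted.
       0  1 
>  A   D  B 
   B   C  D 
 * C   C  C 
   D   D  D 
(> = start, * = accepting)

start=A; accept=C; A-0>D; A-1>B; B-0>C; B-1>D; C-0>C; C-1>C; D-0>D; D-1>D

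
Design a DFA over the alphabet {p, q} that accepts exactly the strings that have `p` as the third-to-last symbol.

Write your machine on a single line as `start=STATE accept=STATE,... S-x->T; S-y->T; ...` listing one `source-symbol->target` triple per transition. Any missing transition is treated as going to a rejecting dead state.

start=S0; accept=S7,S8,S9,S10; S0-p->S1; S0-q->S2; S1-p->S3; S1-q->S4; S2-p->S5; S2-q->S6; S3-p->S7; S3-q->S8; S4-p->S9; S4-q->S10; S5-p->S11; S5-q->S12; S6-p->S13; S6-q->S14; S7-p->S7; S7-q->S8; S8-p->S9; S8-q->S10; S9-p->S11; S9-q->S12; S10-p->S13; S10-q->S14; S11-p->S7; S11-q->S8; S12-p->S9; S12-q->S10; S13-p->S11; S13-q->S12; S14-p->S13; S14-q->S14

Because acceptance depends on a position counted from the end, the machine has to buffer the most recent 3 symbols. Make each state the string of the last up-to-3 symbols read; on input `x` shift the window left and append `x`. Accept when the buffered window has length 3 and begins with `p`.
A 15-state machine:
          p    q  
>  S0     S1   S2 
   S1     S3   S4 
   S2     S5   S6 
   S3     S7   S8 
   S4     S9  S10 
   S5    S11  S12 
   S6    S13  S14 
 * S7     S7   S8 
 * S8     S9  S10 
 * S9    S11  S12 
 * S10   S13  S14 
   S11    S7   S8 
   S12    S9  S10 
   S13   S11  S12 
   S14   S13  S14 
(> = start, * = accepting)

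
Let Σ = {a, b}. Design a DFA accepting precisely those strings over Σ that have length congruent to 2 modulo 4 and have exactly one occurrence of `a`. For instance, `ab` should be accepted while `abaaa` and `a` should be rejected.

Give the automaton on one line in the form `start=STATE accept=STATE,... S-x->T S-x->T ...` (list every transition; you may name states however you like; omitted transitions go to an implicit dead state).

start=q0 accept=q4 q0-a->q1 q0-b->q2 q1-a->q3 q1-b->q4 q2-a->q4 q2-b->q5 q3-a->q3 q3-b->q3 q4-a->q3 q4-b->q6 q5-a->q6 q5-b->q7 q6-a->q3 q6-b->q8 q7-a->q8 q7-b->q0 q8-a->q3 q8-b->q1

Handle the two conditions separately and then intersect. One (4 states) tracks the input length modulo 4; the other (3 states) tracks the count of `a`s, saturating at 2. Each combined state is a pair, one component from each; accept when both components accept. Minimizing collapses redundant product states.
With 9 states:
        a   b  
>  q0   q1  q2 
   q1   q3  q4 
   q2   q4  q5 
   q3   q3  q3 
 * q4   q3  q6 
   q5   q6  q7 
   q6   q3  q8 
   q7   q8  q0 
   q8   q3  q1 
(> = start, * = accepting)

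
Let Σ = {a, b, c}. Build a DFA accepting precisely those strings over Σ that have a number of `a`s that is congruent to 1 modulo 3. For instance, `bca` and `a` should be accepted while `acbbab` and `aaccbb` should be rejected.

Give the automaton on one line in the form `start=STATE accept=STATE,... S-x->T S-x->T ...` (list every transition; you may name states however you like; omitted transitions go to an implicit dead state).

The only thing that matters is how many `a`s have appeared, reduced mod 3. Use one state per residue: s0 for 0, …, s2 for 2. Reading `a` moves to the next residue; anything else stays put. s1 is accepting.
With 3 states:
        a   b   c  
>  s0   s1  s0  s0 
 * s1   s2  s1  s1 
   s2   s0  s2  s2 
(> = start, * = accepting)

start=s0 accept=s1 s0-a->s1 s0-b->s0 s0-c->s0 s1-a->s2 s1-b->s1 s1-c->s1 s2-a->s0 s2-b->s2 s2-c->s2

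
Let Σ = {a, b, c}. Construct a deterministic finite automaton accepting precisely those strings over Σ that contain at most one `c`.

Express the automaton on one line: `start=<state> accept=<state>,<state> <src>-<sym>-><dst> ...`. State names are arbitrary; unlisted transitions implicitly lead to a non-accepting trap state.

Count `c`s, saturating at 2: state S0 means no `c` yet, S1 means one `c` seen, S2 means more than one. Each `c` increments (capped at S2); other symbols loop. Accept from {S0, S1}.
        a   b   c  
>* S0   S0  S0  S1 
 * S1   S1  S1  S2 
   S2   S2  S2  S2 
(> = start, * = accepting)

start=S0 accept=S0,S1 S0-a->S0 S0-b->S0 S0-c->S1 S1-a->S1 S1-b->S1 S1-c->S2 S2-a->S2 S2-b->S2 S2-c->S2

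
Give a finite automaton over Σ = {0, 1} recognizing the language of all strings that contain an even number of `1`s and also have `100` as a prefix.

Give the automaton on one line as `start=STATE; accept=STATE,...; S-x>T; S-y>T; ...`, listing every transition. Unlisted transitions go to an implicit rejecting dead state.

Handle the two conditions separately and then intersect. The first has 2 states tracking the count of `1`s modulo 2; the second has 5 states tracking whether the input so far still matches the prefix `100`. A product state is a pair (one from each), accepting exactly when both do. After merging equivalent states the machine shrinks.
A 6-state machine:
        0   1  
>  S0   S1  S2 
   S1   S1  S1 
   S2   S3  S1 
   S3   S4  S1 
   S4   S4  S5 
 * S5   S5  S4 
(> = start, * = accepting)

start=S0; accept=S5; S0-0>S1; S0-1>S2; S1-0>S1; S1-1>S1; S2-0>S3; S2-1>S1; S3-0>S4; S3-1>S1; S4-0>S4; S4-1>S5; S5-0>S5; S5-1>S4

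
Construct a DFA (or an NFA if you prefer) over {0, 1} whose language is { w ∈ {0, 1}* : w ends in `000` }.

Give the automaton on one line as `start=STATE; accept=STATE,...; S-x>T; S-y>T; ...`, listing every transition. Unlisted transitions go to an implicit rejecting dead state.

start=A; accept=D; A-0>B; A-1>A; B-0>C; B-1>A; C-0>D; C-1>A; D-0>D; D-1>A

Let each state record the length of the longest suffix of the input read so far that is also a prefix of `000`. B means the last symbol is `0`; C means the last 2 symbols are `00`; D means the last 3 symbols are `000`. Accept only at D, where the string currently ends in `000`.
       0  1 
>  A   B  A 
   B   C  A 
   C   D  A 
 * D   D  A 
(> = start, * = accepting)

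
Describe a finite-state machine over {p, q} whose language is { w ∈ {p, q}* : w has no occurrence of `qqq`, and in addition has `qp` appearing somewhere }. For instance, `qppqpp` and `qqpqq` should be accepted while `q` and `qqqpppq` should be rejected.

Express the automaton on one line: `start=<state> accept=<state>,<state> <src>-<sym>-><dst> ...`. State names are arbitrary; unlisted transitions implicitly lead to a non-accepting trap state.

Build one automaton per condition and run them in lockstep. One (4 states) tracks partial matches of the forbidden pattern `qqq`; the other (3 states) tracks whether and how much of `qp` has been seen. Each combined state is a pair, one component from each; accept when both components accept.
An 8-state machine:
        p   q  
>  s0   s0  s1 
   s1   s2  s3 
 * s2   s2  s4 
   s3   s2  s5 
 * s4   s2  s6 
   s5   s7  s5 
 * s6   s2  s7 
   s7   s7  s7 
(> = start, * = accepting)

start=s0 accept=s2,s4,s6 s0-p->s0 s0-q->s1 s1-p->s2 s1-q->s3 s2-p->s2 s2-q->s4 s3-p->s2 s3-q->s5 s4-p->s2 s4-q->s6 s5-p->s7 s5-q->s5 s6-p->s2 s6-q->s7 s7-p->s7 s7-q->s7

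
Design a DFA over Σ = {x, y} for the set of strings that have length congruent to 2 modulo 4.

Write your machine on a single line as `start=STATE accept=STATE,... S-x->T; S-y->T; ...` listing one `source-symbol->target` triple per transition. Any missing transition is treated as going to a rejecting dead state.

start=q0; accept=q2; q0-x->q1; q0-y->q1; q1-x->q2; q1-y->q2; q2-x->q3; q2-y->q3; q3-x->q0; q3-y->q0

Count input length modulo 4: every symbol advances one step around the cycle q0 → q1 → q2 → q3 → q0. Accept at q2.
A 4-state machine:
        x   y  
>  q0   q1  q1 
   q1   q2  q2 
 * q2   q3  q3 
   q3   q0  q0 
(> = start, * = accepting)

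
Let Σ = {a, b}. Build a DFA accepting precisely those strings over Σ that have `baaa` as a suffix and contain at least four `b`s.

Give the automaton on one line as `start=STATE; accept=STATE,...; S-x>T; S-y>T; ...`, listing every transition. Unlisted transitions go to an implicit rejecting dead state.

start=q0; accept=q7; q0-a>q0; q0-b>q1; q1-a>q1; q1-b>q2; q2-a>q2; q2-b>q3; q3-a>q3; q3-b>q4; q4-a>q5; q4-b>q4; q5-a>q6; q5-b>q4; q6-a>q7; q6-b>q4; q7-a>q3; q7-b>q4

Handle the two conditions separately and then intersect. One (5 states) tracks how much of the suffix `baaa` has currently been matched; the other (6 states) tracks the count of `b`s, saturating at 5. Each combined state is a pair, one component from each; accept when both components accept. Equivalent product states are then merged.
        a   b  
>  q0   q0  q1 
   q1   q1  q2 
   q2   q2  q3 
   q3   q3  q4 
   q4   q5  q4 
   q5   q6  q4 
   q6   q7  q4 
 * q7   q3  q4 
(> = start, * = accepting)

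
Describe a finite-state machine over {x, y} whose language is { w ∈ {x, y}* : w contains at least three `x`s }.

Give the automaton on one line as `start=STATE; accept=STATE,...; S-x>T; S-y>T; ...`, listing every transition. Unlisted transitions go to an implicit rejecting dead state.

Only the number of `x`s matters, and only up to 4. Make a chain q0 → q1 → q2 → q3 → q4 advanced by each `x` (with q4 absorbing); every other symbol self-loops. The accepting set is {q3, q4}.
        x   y  
>  q0   q1  q0 
   q1   q2  q1 
   q2   q3  q2 
 * q3   q4  q3 
 * q4   q4  q4 
(> = start, * = accepting)

start=q0; accept=q3,q4; q0-x>q1; q0-y>q0; q1-x>q2; q1-y>q1; q2-x>q3; q2-y>q2; q3-x>q4; q3-y>q3; q4-x>q4; q4-y>q4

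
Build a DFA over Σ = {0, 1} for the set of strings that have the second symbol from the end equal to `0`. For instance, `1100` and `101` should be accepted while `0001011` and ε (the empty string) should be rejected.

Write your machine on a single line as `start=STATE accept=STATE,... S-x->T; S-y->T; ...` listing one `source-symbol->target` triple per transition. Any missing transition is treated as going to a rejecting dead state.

start=q0; accept=q3,q4; q0-0->q1; q0-1->q2; q1-0->q3; q1-1->q4; q2-0->q5; q2-1->q6; q3-0->q3; q3-1->q4; q4-0->q5; q4-1->q6; q5-0->q3; q5-1->q4; q6-0->q5; q6-1->q6

A DFA must remember the last 2 symbols (since which symbol is second-to-last isn't known until the input ends). Use one state per possible window of the last ≤2 symbols; accept from those whose window starts with `0`.
7 states suffice.
        0   1  
>  q0   q1  q2 
   q1   q3  q4 
   q2   q5  q6 
 * q3   q3  q4 
 * q4   q5  q6 
   q5   q3  q4 
   q6   q5  q6 
(> = start, * = accepting)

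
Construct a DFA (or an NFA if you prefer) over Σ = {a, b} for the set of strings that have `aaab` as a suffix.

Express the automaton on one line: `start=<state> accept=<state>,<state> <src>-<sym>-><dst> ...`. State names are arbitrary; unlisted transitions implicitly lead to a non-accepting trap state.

start=q0 accept=q4 q0-a->q1 q0-b->q0 q1-a->q2 q1-b->q0 q2-a->q3 q2-b->q0 q3-a->q3 q3-b->q4 q4-a->q1 q4-b->q0

Remember how much of `aaab` the current input suffix matches. State q0 means no match yet; q1 means the last symbol is `a`; q2 means the last 2 symbols are `aa`; q3 means the last 3 symbols are `aaa`; q4 means the last 4 symbols are `aaab`. Only q4 accepts. On a mismatch, fall back to the longest proper suffix that is still a prefix of `aaab`.
5 states suffice.
        a   b  
>  q0   q1  q0 
   q1   q2  q0 
   q2   q3  q0 
   q3   q3  q4 
 * q4   q1  q0 
(> = start, * = accepting)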